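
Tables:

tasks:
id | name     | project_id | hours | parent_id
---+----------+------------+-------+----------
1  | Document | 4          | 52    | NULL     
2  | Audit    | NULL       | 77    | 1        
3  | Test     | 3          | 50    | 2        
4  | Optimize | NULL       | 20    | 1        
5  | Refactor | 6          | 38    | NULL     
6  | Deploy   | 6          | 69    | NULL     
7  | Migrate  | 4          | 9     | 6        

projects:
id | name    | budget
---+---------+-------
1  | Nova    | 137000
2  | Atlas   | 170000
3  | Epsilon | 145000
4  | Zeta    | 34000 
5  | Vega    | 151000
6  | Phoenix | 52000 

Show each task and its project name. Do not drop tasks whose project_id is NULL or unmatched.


LEFT JOIN keeps every row from tasks (the left table); where project_id has no match in projects, the project columns become NULL. Walk through each task:
  - task 1 (Document): project_id=4 -> matches Zeta
  - task 2 (Audit): project_id=NULL, no match -> kept with NULL
  - task 3 (Test): project_id=3 -> matches Epsilon
  - task 4 (Optimize): project_id=NULL, no match -> kept with NULL
  - task 5 (Refactor): project_id=6 -> matches Phoenix
  - task 6 (Deploy): project_id=6 -> matches Phoenix
  - task 7 (Migrate): project_id=4 -> matches Zeta
All 7 rows appear; 2 have NULL project.

SQL:
SELECT a.name, b.name AS project
FROM tasks a
LEFT JOIN projects b ON a.project_id = b.id

Result:
name     | project
---------+--------
Document | Zeta   
Audit    | NULL   
Test     | Epsilon
Optimize | NULL   
Refactor | Phoenix
Deploy   | Phoenix
Migrate  | Zeta   


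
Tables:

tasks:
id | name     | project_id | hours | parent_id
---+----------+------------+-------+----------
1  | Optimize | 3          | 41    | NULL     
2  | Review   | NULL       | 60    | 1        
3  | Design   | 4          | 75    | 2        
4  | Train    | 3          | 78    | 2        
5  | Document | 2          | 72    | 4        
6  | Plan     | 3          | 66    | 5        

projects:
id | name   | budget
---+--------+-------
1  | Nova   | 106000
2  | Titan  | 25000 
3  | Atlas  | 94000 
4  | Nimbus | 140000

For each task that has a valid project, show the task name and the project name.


INNER JOIN keeps only tasks rows whose project_id matches an id in projects. Walk through each task:
  - task 1 (Optimize): project_id=3 -> matches Atlas
  - task 2 (Review): project_id=NULL, no match -> dropped
  - task 3 (Design): project_id=4 -> matches Nimbus
  - task 4 (Train): project_id=3 -> matches Atlas
  - task 5 (Document): project_id=2 -> matches Titan
  - task 6 (Plan): project_id=3 -> matches Atlas
So 1 of 6 rows is dropped.

SQL:
SELECT a.name, b.name AS project
FROM tasks a
INNER JOIN projects b ON a.project_id = b.id

Result:
name     | project
---------+--------
Optimize | Atlas  
Design   | Nimbus 
Train    | Atlas  
Document | Titan  
Plan     | Atlas  


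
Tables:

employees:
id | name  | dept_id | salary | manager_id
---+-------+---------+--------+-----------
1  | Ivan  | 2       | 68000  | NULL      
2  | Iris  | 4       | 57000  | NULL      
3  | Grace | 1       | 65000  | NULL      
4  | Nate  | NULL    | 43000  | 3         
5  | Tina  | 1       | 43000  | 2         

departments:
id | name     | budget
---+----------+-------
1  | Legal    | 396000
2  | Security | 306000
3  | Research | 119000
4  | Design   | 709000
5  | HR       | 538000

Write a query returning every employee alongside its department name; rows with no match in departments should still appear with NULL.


LEFT JOIN keeps every row from employees (the left table); where dept_id has no match in departments, the department columns become NULL. Walk through each employee:
  - employee 1 (Ivan): dept_id=2 -> matches Security
  - employee 2 (Iris): dept_id=4 -> matches Design
  - employee 3 (Grace): dept_id=1 -> matches Legal
  - employee 4 (Nate): dept_id=NULL, no match -> kept with NULL
  - employee 5 (Tina): dept_id=1 -> matches Legal
All 5 rows appear; 1 has NULL department.

SQL:
SELECT a.name, b.name AS department
FROM employees a
LEFT JOIN departments b ON a.dept_id = b.id

Result:
name  | department
------+-----------
Ivan  | Security  
Iris  | Design    
Grace | Legal     
Nate  | NULL      
Tina  | Legal     


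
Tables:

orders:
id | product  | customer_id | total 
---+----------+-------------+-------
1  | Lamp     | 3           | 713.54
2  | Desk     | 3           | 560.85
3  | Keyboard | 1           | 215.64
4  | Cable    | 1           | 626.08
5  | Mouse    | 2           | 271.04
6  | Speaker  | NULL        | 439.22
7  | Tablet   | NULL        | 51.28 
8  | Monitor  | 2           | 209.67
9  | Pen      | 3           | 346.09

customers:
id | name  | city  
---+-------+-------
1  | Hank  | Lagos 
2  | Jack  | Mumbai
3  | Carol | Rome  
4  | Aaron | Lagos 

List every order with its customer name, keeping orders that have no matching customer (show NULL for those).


LEFT JOIN keeps every row from orders (the left table); where customer_id has no match in customers, the customer columns become NULL. Walk through each order:
  - order 1 (Lamp): customer_id=3 -> matches Carol
  - order 2 (Desk): customer_id=3 -> matches Carol
  - order 3 (Keyboard): customer_id=1 -> matches Hank
  - order 4 (Cable): customer_id=1 -> matches Hank
  - order 5 (Mouse): customer_id=2 -> matches Jack
  - order 6 (Speaker): customer_id=NULL, no match -> kept with NULL
  - order 7 (Tablet): customer_id=NULL, no match -> kept with NULL
  - order 8 (Monitor): customer_id=2 -> matches Jack
  - order 9 (Pen): customer_id=3 -> matches Carol
All 9 rows appear; 2 have NULL customer.

SQL:
SELECT a.product, b.name AS customer
FROM orders a
LEFT JOIN customers b ON a.customer_id = b.id

Result:
product  | customer
---------+---------
Lamp     | Carol   
Desk     | Carol   
Keyboard | Hank    
Cable    | Hank    
Mouse    | Jack    
Speaker  | NULL    
Tablet   | NULL    
Monitor  | Jack    
Pen      | Carol   


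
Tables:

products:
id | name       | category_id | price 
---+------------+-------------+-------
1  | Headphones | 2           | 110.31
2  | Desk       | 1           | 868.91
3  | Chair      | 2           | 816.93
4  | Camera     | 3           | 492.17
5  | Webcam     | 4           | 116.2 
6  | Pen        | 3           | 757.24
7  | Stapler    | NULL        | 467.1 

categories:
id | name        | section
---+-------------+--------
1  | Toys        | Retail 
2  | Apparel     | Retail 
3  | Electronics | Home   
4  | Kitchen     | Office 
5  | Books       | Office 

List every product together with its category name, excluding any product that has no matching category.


INNER JOIN keeps only products rows whose category_id matches an id in categories. Walk through each product:
  - product 1 (Headphones): category_id=2 -> matches Apparel
  - product 2 (Desk): category_id=1 -> matches Toys
  - product 3 (Chair): category_id=2 -> matches Apparel
  - product 4 (Camera): category_id=3 -> matches Electronics
  - product 5 (Webcam): category_id=4 -> matches Kitchen
  - product 6 (Pen): category_id=3 -> matches Electronics
  - product 7 (Stapler): category_id=NULL, no match -> dropped
So 1 of 7 rows is dropped.

SQL:
SELECT a.name, b.name AS category
FROM products a
INNER JOIN categories b ON a.category_id = b.id

Result:
name       | category   
-----------+------------
Headphones | Apparel    
Desk       | Toys       
Chair      | Apparel    
Camera     | Electronics
Webcam     | Kitchen    
Pen        | Electronics


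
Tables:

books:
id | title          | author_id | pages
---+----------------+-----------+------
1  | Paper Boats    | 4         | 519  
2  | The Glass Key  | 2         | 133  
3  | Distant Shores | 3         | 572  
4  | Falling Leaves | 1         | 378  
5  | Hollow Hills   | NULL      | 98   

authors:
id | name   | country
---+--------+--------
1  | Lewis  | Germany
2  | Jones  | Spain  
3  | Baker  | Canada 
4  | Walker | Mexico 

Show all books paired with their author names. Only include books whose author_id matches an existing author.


INNER JOIN keeps only books rows whose author_id matches an id in authors. Walk through each book:
  - book 1 (Paper Boats): author_id=4 -> matches Walker
  - book 2 (The Glass Key): author_id=2 -> matches Jones
  - book 3 (Distant Shores): author_id=3 -> matches Baker
  - book 4 (Falling Leaves): author_id=1 -> matches Lewis
  - book 5 (Hollow Hills): author_id=NULL, no match -> dropped
So 1 of 5 rows is dropped.

SQL:
SELECT a.title, b.name AS author
FROM books a
INNER JOIN authors b ON a.author_id = b.id

Result:
title          | author
---------------+-------
Paper Boats    | Walker
The Glass Key  | Jones 
Distant Shores | Baker 
Falling Leaves | Lewis 


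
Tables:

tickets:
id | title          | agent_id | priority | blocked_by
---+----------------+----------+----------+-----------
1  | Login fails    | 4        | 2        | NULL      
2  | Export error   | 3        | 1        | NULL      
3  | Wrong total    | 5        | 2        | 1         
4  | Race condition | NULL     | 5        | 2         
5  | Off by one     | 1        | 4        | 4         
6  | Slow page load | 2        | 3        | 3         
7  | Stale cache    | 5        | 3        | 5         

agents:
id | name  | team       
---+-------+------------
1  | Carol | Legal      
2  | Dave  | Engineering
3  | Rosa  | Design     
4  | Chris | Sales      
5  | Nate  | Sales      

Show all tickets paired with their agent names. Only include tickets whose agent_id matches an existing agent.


INNER JOIN keeps only tickets rows whose agent_id matches an id in agents. Walk through each ticket:
  - ticket 1 (Login fails): agent_id=4 -> matches Chris
  - ticket 2 (Export error): agent_id=3 -> matches Rosa
  - ticket 3 (Wrong total): agent_id=5 -> matches Nate
  - ticket 4 (Race condition): agent_id=NULL, no match -> dropped
  - ticket 5 (Off by one): agent_id=1 -> matches Carol
  - ticket 6 (Slow page load): agent_id=2 -> matches Dave
  - ticket 7 (Stale cache): agent_id=5 -> matches Nate
So 1 of 7 rows is dropped.

SQL:
SELECT a.title, b.name AS agent
FROM tickets a
INNER JOIN agents b ON a.agent_id = b.id

Result:
title          | agent
---------------+------
Login fails    | Chris
Export error   | Rosa 
Wrong total    | Nate 
Off by one     | Carol
Slow page load | Dave 
Stale cache    | Nate 


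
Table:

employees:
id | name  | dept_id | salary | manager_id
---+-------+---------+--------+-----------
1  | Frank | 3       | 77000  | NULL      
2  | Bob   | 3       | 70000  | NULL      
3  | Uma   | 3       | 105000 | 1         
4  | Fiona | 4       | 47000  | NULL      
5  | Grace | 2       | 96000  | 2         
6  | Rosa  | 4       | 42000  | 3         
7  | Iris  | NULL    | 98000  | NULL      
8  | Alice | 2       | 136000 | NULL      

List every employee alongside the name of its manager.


This is a self-join: employees is joined to a second copy of itself, matching each row's manager_id to another row's id. Use LEFT JOIN so rows with manager_id=NULL are kept.
  - employee 1 (Frank): manager_id=NULL -> NULL
  - employee 2 (Bob): manager_id=NULL -> NULL
  - employee 3 (Uma): manager_id=1 -> Frank
  - employee 4 (Fiona): manager_id=NULL -> NULL
  - employee 5 (Grace): manager_id=2 -> Bob
  - employee 6 (Rosa): manager_id=3 -> Uma
  - employee 7 (Iris): manager_id=NULL -> NULL
  - employee 8 (Alice): manager_id=NULL -> NULL

SQL:
SELECT a.name AS item, b.name AS manager
FROM employees a
LEFT JOIN employees b ON a.manager_id = b.id

Result:
item  | manager
------+--------
Frank | NULL   
Bob   | NULL   
Uma   | Frank  
Fiona | NULL   
Grace | Bob    
Rosa  | Uma    
Iris  | NULL   
Alice | NULL   


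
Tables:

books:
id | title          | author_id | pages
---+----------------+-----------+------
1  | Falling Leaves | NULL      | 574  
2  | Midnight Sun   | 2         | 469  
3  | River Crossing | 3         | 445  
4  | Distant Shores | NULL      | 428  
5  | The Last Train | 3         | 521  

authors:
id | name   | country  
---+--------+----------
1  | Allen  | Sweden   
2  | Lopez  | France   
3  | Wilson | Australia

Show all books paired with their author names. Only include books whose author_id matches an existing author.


INNER JOIN keeps only books rows whose author_id matches an id in authors. Walk through each book:
  - book 1 (Falling Leaves): author_id=NULL, no match -> dropped
  - book 2 (Midnight Sun): author_id=2 -> matches Lopez
  - book 3 (River Crossing): author_id=3 -> matches Wilson
  - book 4 (Distant Shores): author_id=NULL, no match -> dropped
  - book 5 (The Last Train): author_id=3 -> matches Wilson
So 2 of 5 rows are dropped.

SQL:
SELECT a.title, b.name AS author
FROM books a
INNER JOIN authors b ON a.author_id = b.id

Result:
title          | author
---------------+-------
Midnight Sun   | Lopez 
River Crossing | Wilson
The Last Train | Wilson


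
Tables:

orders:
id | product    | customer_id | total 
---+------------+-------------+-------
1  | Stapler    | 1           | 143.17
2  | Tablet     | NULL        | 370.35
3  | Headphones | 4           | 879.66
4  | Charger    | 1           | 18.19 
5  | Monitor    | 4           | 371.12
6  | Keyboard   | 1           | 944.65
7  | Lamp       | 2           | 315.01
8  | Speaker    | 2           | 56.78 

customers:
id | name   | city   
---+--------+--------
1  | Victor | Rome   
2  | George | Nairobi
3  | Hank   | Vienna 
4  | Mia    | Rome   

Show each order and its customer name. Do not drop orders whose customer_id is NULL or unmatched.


LEFT JOIN keeps every row from orders (the left table); where customer_id has no match in customers, the customer columns become NULL. Walk through each order:
  - order 1 (Stapler): customer_id=1 -> matches Victor
  - order 2 (Tablet): customer_id=NULL, no match -> kept with NULL
  - order 3 (Headphones): customer_id=4 -> matches Mia
  - order 4 (Charger): customer_id=1 -> matches Victor
  - order 5 (Monitor): customer_id=4 -> matches Mia
  - order 6 (Keyboard): customer_id=1 -> matches Victor
  - order 7 (Lamp): customer_id=2 -> matches George
  - order 8 (Speaker): customer_id=2 -> matches George
All 8 rows appear; 1 has NULL customer.

SQL:
SELECT a.product, b.name AS customer
FROM orders a
LEFT JOIN customers b ON a.customer_id = b.id

Result:
product    | customer
-----------+---------
Stapler    | Victor  
Tablet     | NULL    
Headphones | Mia     
Charger    | Victor  
Monitor    | Mia     
Keyboard   | Victor  
Lamp       | George  
Speaker    | George  


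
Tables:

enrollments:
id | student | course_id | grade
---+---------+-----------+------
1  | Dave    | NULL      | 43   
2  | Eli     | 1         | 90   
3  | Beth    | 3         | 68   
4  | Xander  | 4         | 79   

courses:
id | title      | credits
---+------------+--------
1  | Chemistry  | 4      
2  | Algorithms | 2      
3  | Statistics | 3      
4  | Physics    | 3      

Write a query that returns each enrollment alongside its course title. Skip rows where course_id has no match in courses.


INNER JOIN keeps only enrollments rows whose course_id matches an id in courses. Walk through each enrollment:
  - enrollment 1 (Dave): course_id=NULL, no match -> dropped
  - enrollment 2 (Eli): course_id=1 -> matches Chemistry
  - enrollment 3 (Beth): course_id=3 -> matches Statistics
  - enrollment 4 (Xander): course_id=4 -> matches Physics
So 1 of 4 rows is dropped.

SQL:
SELECT a.student, b.title AS course
FROM enrollments a
INNER JOIN courses b ON a.course_id = b.id

Result:
student | course    
--------+-----------
Eli     | Chemistry 
Beth    | Statistics
Xander  | Physics   


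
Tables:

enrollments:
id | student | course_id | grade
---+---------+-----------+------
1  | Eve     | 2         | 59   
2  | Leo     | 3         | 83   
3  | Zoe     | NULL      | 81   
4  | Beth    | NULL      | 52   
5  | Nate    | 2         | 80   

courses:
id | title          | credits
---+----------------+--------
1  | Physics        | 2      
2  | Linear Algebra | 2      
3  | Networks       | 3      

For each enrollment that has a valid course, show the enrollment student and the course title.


INNER JOIN keeps only enrollments rows whose course_id matches an id in courses. Walk through each enrollment:
  - enrollment 1 (Eve): course_id=2 -> matches Linear Algebra
  - enrollment 2 (Leo): course_id=3 -> matches Networks
  - enrollment 3 (Zoe): course_id=NULL, no match -> dropped
  - enrollment 4 (Beth): course_id=NULL, no match -> dropped
  - enrollment 5 (Nate): course_id=2 -> matches Linear Algebra
So 2 of 5 rows are dropped.

SQL:
SELECT a.student, b.title AS course
FROM enrollments a
INNER JOIN courses b ON a.course_id = b.id

Result:
student | course        
--------+---------------
Eve     | Linear Algebra
Leo     | Networks      
Nate    | Linear Algebra


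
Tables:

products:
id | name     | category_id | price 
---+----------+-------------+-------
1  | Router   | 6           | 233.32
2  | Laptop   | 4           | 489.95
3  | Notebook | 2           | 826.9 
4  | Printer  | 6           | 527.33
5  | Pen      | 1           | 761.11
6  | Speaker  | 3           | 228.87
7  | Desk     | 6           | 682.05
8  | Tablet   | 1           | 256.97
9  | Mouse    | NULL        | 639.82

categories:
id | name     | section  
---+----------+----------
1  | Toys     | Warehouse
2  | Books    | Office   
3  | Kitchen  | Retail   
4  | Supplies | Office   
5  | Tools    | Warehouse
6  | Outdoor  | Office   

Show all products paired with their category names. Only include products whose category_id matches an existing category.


INNER JOIN keeps only products rows whose category_id matches an id in categories. Walk through each product:
  - product 1 (Router): category_id=6 -> matches Outdoor
  - product 2 (Laptop): category_id=4 -> matches Supplies
  - product 3 (Notebook): category_id=2 -> matches Books
  - product 4 (Printer): category_id=6 -> matches Outdoor
  - product 5 (Pen): category_id=1 -> matches Toys
  - product 6 (Speaker): category_id=3 -> matches Kitchen
  - product 7 (Desk): category_id=6 -> matches Outdoor
  - product 8 (Tablet): category_id=1 -> matches Toys
  - product 9 (Mouse): category_id=NULL, no match -> dropped
So 1 of 9 rows is dropped.

SQL:
SELECT a.name, b.name AS category
FROM products a
INNER JOIN categories b ON a.category_id = b.id

Result:
name     | category
---------+---------
Router   | Outdoor 
Laptop   | Supplies
Notebook | Books   
Printer  | Outdoor 
Pen      | Toys    
Speaker  | Kitchen 
Desk     | Outdoor 
Tablet   | Toys    


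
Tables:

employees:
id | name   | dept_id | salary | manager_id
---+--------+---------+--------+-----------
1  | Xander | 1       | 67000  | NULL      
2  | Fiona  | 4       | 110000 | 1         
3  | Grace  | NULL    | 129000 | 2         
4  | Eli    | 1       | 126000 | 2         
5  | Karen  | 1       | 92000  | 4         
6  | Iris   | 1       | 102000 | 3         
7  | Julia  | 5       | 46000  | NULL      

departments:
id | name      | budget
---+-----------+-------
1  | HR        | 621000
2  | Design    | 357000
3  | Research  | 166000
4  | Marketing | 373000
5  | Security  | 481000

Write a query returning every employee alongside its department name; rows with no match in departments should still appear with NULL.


LEFT JOIN keeps every row from employees (the left table); where dept_id has no match in departments, the department columns become NULL. Walk through each employee:
  - employee 1 (Xander): dept_id=1 -> matches HR
  - employee 2 (Fiona): dept_id=4 -> matches Marketing
  - employee 3 (Grace): dept_id=NULL, no match -> kept with NULL
  - employee 4 (Eli): dept_id=1 -> matches HR
  - employee 5 (Karen): dept_id=1 -> matches HR
  - employee 6 (Iris): dept_id=1 -> matches HR
  - employee 7 (Julia): dept_id=5 -> matches Security
All 7 rows appear; 1 has NULL department.

SQL:
SELECT a.name, b.name AS department
FROM employees a
LEFT JOIN departments b ON a.dept_id = b.id

Result:
name   | department
-------+-----------
Xander | HR        
Fiona  | Marketing 
Grace  | NULL      
Eli    | HR        
Karen  | HR        
Iris   | HR        
Julia  | Security  


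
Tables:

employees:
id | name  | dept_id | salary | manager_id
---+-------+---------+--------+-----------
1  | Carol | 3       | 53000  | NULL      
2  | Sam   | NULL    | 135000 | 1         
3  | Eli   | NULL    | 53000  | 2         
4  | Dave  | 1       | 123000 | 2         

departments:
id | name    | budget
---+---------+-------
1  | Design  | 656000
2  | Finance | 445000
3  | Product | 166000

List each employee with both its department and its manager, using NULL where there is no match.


Two LEFT JOINs from the same base table employees: one to departments via dept_id, one to employees itself via manager_id. Both are LEFT so every employee is preserved.
Match against departments:
  - employee 1 (Carol): dept_id=3 -> matches Product
  - employee 2 (Sam): dept_id=NULL, no match -> kept with NULL
  - employee 3 (Eli): dept_id=NULL, no match -> kept with NULL
  - employee 4 (Dave): dept_id=1 -> matches Design
Match against employees (self):
  - employee 1 (Carol): manager_id=NULL -> NULL
  - employee 2 (Sam): manager_id=1 -> Carol
  - employee 3 (Eli): manager_id=2 -> Sam
  - employee 4 (Dave): manager_id=2 -> Sam

SQL:
SELECT a.name, b.name AS department, c.name AS manager
FROM employees a
LEFT JOIN departments b ON a.dept_id = b.id
LEFT JOIN employees c ON a.manager_id = c.id

Result:
name  | department | manager
------+------------+--------
Carol | Product    | NULL   
Sam   | NULL       | Carol  
Eli   | NULL       | Sam    
Dave  | Design     | Sam    


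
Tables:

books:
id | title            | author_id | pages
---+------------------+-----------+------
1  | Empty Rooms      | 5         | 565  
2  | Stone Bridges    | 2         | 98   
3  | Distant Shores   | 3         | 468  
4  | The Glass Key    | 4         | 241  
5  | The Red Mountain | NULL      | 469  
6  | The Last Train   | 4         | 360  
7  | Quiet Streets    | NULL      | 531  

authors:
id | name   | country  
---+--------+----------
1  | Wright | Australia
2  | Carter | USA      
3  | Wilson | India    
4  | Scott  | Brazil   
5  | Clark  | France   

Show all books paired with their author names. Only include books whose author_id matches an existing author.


INNER JOIN keeps only books rows whose author_id matches an id in authors. Walk through each book:
  - book 1 (Empty Rooms): author_id=5 -> matches Clark
  - book 2 (Stone Bridges): author_id=2 -> matches Carter
  - book 3 (Distant Shores): author_id=3 -> matches Wilson
  - book 4 (The Glass Key): author_id=4 -> matches Scott
  - book 5 (The Red Mountain): author_id=NULL, no match -> dropped
  - book 6 (The Last Train): author_id=4 -> matches Scott
  - book 7 (Quiet Streets): author_id=NULL, no match -> dropped
So 2 of 7 rows are dropped.

SQL:
SELECT a.title, b.name AS author
FROM books a
INNER JOIN authors b ON a.author_id = b.id

Result:
title          | author
---------------+-------
Empty Rooms    | Clark 
Stone Bridges  | Carter
Distant Shores | Wilson
The Glass Key  | Scott 
The Last Train | Scott 


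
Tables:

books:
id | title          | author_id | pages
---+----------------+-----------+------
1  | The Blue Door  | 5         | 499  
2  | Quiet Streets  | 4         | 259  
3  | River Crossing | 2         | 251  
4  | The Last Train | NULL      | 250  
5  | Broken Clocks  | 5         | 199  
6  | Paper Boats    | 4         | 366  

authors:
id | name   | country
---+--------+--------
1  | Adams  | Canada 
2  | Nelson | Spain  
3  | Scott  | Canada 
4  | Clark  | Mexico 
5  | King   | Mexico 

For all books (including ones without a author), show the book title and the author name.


LEFT JOIN keeps every row from books (the left table); where author_id has no match in authors, the author columns become NULL. Walk through each book:
  - book 1 (The Blue Door): author_id=5 -> matches King
  - book 2 (Quiet Streets): author_id=4 -> matches Clark
  - book 3 (River Crossing): author_id=2 -> matches Nelson
  - book 4 (The Last Train): author_id=NULL, no match -> kept with NULL
  - book 5 (Broken Clocks): author_id=5 -> matches King
  - book 6 (Paper Boats): author_id=4 -> matches Clark
All 6 rows appear; 1 has NULL author.

SQL:
SELECT a.title, b.name AS author
FROM books a
LEFT JOIN authors b ON a.author_id = b.id

Result:
title          | author
---------------+-------
The Blue Door  | King  
Quiet Streets  | Clark 
River Crossing | Nelson
The Last Train | NULL  
Broken Clocks  | King  
Paper Boats    | Clark 


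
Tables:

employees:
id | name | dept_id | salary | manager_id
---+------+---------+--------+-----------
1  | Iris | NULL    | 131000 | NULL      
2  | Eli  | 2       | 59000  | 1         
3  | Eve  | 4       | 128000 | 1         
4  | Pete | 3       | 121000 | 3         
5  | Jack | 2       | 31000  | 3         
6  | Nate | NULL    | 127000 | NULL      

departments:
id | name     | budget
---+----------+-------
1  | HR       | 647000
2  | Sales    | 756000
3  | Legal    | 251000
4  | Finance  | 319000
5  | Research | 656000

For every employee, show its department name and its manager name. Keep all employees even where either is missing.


Two LEFT JOINs from the same base table employees: one to departments via dept_id, one to employees itself via manager_id. Both are LEFT so every employee is preserved.
Match against departments:
  - employee 1 (Iris): dept_id=NULL, no match -> kept with NULL
  - employee 2 (Eli): dept_id=2 -> matches Sales
  - employee 3 (Eve): dept_id=4 -> matches Finance
  - employee 4 (Pete): dept_id=3 -> matches Legal
  - employee 5 (Jack): dept_id=2 -> matches Sales
  - employee 6 (Nate): dept_id=NULL, no match -> kept with NULL
Match against employees (self):
  - employee 1 (Iris): manager_id=NULL -> NULL
  - employee 2 (Eli): manager_id=1 -> Iris
  - employee 3 (Eve): manager_id=1 -> Iris
  - employee 4 (Pete): manager_id=3 -> Eve
  - employee 5 (Jack): manager_id=3 -> Eve
  - employee 6 (Nate): manager_id=NULL -> NULL

SQL:
SELECT a.name, b.name AS department, c.name AS manager
FROM employees a
LEFT JOIN departments b ON a.dept_id = b.id
LEFT JOIN employees c ON a.manager_id = c.id

Result:
name | department | manager
-----+------------+--------
Iris | NULL       | NULL   
Eli  | Sales      | Iris   
Eve  | Finance    | Iris   
Pete | Legal      | Eve    
Jack | Sales      | Eve    
Nate | NULL       | NULL   


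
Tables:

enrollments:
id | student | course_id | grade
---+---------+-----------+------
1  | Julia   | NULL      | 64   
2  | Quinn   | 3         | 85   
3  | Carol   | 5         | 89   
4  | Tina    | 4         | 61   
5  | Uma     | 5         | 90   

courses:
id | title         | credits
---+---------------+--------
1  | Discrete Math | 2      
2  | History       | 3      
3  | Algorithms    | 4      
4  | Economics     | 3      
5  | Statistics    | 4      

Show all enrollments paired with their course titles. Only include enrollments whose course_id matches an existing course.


INNER JOIN keeps only enrollments rows whose course_id matches an id in courses. Walk through each enrollment:
  - enrollment 1 (Julia): course_id=NULL, no match -> dropped
  - enrollment 2 (Quinn): course_id=3 -> matches Algorithms
  - enrollment 3 (Carol): course_id=5 -> matches Statistics
  - enrollment 4 (Tina): course_id=4 -> matches Economics
  - enrollment 5 (Uma): course_id=5 -> matches Statistics
So 1 of 5 rows is dropped.

SQL:
SELECT a.student, b.title AS course
FROM enrollments a
INNER JOIN courses b ON a.course_id = b.id

Result:
student | course    
--------+-----------
Quinn   | Algorithms
Carol   | Statistics
Tina    | Economics 
Uma     | Statistics


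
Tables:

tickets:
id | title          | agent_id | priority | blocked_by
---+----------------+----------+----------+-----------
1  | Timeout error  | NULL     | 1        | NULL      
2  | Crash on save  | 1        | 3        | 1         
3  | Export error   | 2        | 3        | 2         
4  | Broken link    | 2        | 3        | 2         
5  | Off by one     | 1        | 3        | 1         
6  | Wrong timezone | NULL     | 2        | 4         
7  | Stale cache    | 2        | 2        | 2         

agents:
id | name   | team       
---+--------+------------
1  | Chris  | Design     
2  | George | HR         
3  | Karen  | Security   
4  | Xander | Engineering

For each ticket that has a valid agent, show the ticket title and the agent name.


INNER JOIN keeps only tickets rows whose agent_id matches an id in agents. Walk through each ticket:
  - ticket 1 (Timeout error): agent_id=NULL, no match -> dropped
  - ticket 2 (Crash on save): agent_id=1 -> matches Chris
  - ticket 3 (Export error): agent_id=2 -> matches George
  - ticket 4 (Broken link): agent_id=2 -> matches George
  - ticket 5 (Off by one): agent_id=1 -> matches Chris
  - ticket 6 (Wrong timezone): agent_id=NULL, no match -> dropped
  - ticket 7 (Stale cache): agent_id=2 -> matches George
So 2 of 7 rows are dropped.

SQL:
SELECT a.title, b.name AS agent
FROM tickets a
INNER JOIN agents b ON a.agent_id = b.id

Result:
title         | agent 
--------------+-------
Crash on save | Chris 
Export error  | George
Broken link   | George
Off by one    | Chris 
Stale cache   | George


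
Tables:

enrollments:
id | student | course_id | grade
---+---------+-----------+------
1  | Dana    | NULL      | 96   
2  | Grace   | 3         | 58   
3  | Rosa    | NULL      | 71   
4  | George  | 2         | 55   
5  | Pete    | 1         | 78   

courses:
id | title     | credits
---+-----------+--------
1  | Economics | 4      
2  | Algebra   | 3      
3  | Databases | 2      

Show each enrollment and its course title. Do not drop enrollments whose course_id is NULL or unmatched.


LEFT JOIN keeps every row from enrollments (the left table); where course_id has no match in courses, the course columns become NULL. Walk through each enrollment:
  - enrollment 1 (Dana): course_id=NULL, no match -> kept with NULL
  - enrollment 2 (Grace): course_id=3 -> matches Databases
  - enrollment 3 (Rosa): course_id=NULL, no match -> kept with NULL
  - enrollment 4 (George): course_id=2 -> matches Algebra
  - enrollment 5 (Pete): course_id=1 -> matches Economics
All 5 rows appear; 2 have NULL course.

SQL:
SELECT a.student, b.title AS course
FROM enrollments a
LEFT JOIN courses b ON a.course_id = b.id

Result:
student | course   
--------+----------
Dana    | NULL     
Grace   | Databases
Rosa    | NULL     
George  | Algebra  
Pete    | Economics


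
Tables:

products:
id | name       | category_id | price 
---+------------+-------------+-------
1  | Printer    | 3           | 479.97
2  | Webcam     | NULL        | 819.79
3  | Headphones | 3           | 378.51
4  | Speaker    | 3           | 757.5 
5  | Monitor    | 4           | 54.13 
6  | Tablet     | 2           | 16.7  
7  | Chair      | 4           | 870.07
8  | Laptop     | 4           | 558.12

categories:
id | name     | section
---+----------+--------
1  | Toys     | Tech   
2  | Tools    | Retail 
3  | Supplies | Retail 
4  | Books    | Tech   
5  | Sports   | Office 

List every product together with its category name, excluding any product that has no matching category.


INNER JOIN keeps only products rows whose category_id matches an id in categories. Walk through each product:
  - product 1 (Printer): category_id=3 -> matches Supplies
  - product 2 (Webcam): category_id=NULL, no match -> dropped
  - product 3 (Headphones): category_id=3 -> matches Supplies
  - product 4 (Speaker): category_id=3 -> matches Supplies
  - product 5 (Monitor): category_id=4 -> matches Books
  - product 6 (Tablet): category_id=2 -> matches Tools
  - product 7 (Chair): category_id=4 -> matches Books
  - product 8 (Laptop): category_id=4 -> matches Books
So 1 of 8 rows is dropped.

SQL:
SELECT a.name, b.name AS category
FROM products a
INNER JOIN categories b ON a.category_id = b.id

Result:
name       | category
-----------+---------
Printer    | Supplies
Headphones | Supplies
Speaker    | Supplies
Monitor    | Books   
Tablet     | Tools   
Chair      | Books   
Laptop     | Books   


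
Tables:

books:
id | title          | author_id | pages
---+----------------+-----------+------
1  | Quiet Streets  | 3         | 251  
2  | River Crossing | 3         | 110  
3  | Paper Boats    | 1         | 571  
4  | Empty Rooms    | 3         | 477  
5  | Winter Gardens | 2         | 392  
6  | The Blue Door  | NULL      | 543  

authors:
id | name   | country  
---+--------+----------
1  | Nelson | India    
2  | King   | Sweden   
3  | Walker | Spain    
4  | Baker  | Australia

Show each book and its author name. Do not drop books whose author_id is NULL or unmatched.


LEFT JOIN keeps every row from books (the left table); where author_id has no match in authors, the author columns become NULL. Walk through each book:
  - book 1 (Quiet Streets): author_id=3 -> matches Walker
  - book 2 (River Crossing): author_id=3 -> matches Walker
  - book 3 (Paper Boats): author_id=1 -> matches Nelson
  - book 4 (Empty Rooms): author_id=3 -> matches Walker
  - book 5 (Winter Gardens): author_id=2 -> matches King
  - book 6 (The Blue Door): author_id=NULL, no match -> kept with NULL
All 6 rows appear; 1 has NULL author.

SQL:
SELECT a.title, b.name AS author
FROM books a
LEFT JOIN authors b ON a.author_id = b.id

Result:
title          | author
---------------+-------
Quiet Streets  | Walker
River Crossing | Walker
Paper Boats    | Nelson
Empty Rooms    | Walker
Winter Gardens | King  
The Blue Door  | NULL  


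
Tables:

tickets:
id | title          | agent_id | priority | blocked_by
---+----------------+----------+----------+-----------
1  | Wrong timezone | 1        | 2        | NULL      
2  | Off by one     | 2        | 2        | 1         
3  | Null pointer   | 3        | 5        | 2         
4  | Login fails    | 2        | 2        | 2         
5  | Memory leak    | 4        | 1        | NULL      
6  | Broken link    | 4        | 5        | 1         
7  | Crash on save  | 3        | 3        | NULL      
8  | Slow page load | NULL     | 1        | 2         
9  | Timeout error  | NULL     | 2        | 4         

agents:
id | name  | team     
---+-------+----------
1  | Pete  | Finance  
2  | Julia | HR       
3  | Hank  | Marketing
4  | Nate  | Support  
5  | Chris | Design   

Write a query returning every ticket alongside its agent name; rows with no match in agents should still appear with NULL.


LEFT JOIN keeps every row from tickets (the left table); where agent_id has no match in agents, the agent columns become NULL. Walk through each ticket:
  - ticket 1 (Wrong timezone): agent_id=1 -> matches Pete
  - ticket 2 (Off by one): agent_id=2 -> matches Julia
  - ticket 3 (Null pointer): agent_id=3 -> matches Hank
  - ticket 4 (Login fails): agent_id=2 -> matches Julia
  - ticket 5 (Memory leak): agent_id=4 -> matches Nate
  - ticket 6 (Broken link): agent_id=4 -> matches Nate
  - ticket 7 (Crash on save): agent_id=3 -> matches Hank
  - ticket 8 (Slow page load): agent_id=NULL, no match -> kept with NULL
  - ticket 9 (Timeout error): agent_id=NULL, no match -> kept with NULL
All 9 rows appear; 2 have NULL agent.

SQL:
SELECT a.title, b.name AS agent
FROM tickets a
LEFT JOIN agents b ON a.agent_id = b.id

Result:
title          | agent
---------------+------
Wrong timezone | Pete 
Off by one     | Julia
Null pointer   | Hank 
Login fails    | Julia
Memory leak    | Nate 
Broken link    | Nate 
Crash on save  | Hank 
Slow page load | NULL 
Timeout error  | NULL 


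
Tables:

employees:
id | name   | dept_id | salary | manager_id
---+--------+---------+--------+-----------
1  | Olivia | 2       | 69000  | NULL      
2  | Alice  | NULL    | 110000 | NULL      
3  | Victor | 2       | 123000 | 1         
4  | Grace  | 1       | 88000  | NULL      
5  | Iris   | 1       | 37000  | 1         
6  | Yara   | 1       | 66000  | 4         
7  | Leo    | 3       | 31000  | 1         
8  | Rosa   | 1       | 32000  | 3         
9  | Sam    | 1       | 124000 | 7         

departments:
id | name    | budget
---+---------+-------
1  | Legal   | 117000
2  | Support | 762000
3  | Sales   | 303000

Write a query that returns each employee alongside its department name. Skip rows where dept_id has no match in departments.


INNER JOIN keeps only employees rows whose dept_id matches an id in departments. Walk through each employee:
  - employee 1 (Olivia): dept_id=2 -> matches Support
  - employee 2 (Alice): dept_id=NULL, no match -> dropped
  - employee 3 (Victor): dept_id=2 -> matches Support
  - employee 4 (Grace): dept_id=1 -> matches Legal
  - employee 5 (Iris): dept_id=1 -> matches Legal
  - employee 6 (Yara): dept_id=1 -> matches Legal
  - employee 7 (Leo): dept_id=3 -> matches Sales
  - employee 8 (Rosa): dept_id=1 -> matches Legal
  - employee 9 (Sam): dept_id=1 -> matches Legal
So 1 of 9 rows is dropped.

SQL:
SELECT a.name, b.name AS department
FROM employees a
INNER JOIN departments b ON a.dept_id = b.id

Result:
name   | department
-------+-----------
Olivia | Support   
Victor | Support   
Grace  | Legal     
Iris   | Legal     
Yara   | Legal     
Leo    | Sales     
Rosa   | Legal     
Sam    | Legal     


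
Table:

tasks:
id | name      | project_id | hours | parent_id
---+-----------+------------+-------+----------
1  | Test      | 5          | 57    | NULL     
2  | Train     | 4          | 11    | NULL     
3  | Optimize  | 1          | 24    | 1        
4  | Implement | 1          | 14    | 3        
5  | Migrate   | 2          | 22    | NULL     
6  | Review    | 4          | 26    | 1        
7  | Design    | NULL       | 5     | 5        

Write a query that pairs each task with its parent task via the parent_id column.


This is a self-join: tasks is joined to a second copy of itself, matching each row's parent_id to another row's id. Use LEFT JOIN so rows with parent_id=NULL are kept.
  - task 1 (Test): parent_id=NULL -> NULL
  - task 2 (Train): parent_id=NULL -> NULL
  - task 3 (Optimize): parent_id=1 -> Test
  - task 4 (Implement): parent_id=3 -> Optimize
  - task 5 (Migrate): parent_id=NULL -> NULL
  - task 6 (Review): parent_id=1 -> Test
  - task 7 (Design): parent_id=5 -> Migrate

SQL:
SELECT a.name AS item, b.name AS parent
FROM tasks a
LEFT JOIN tasks b ON a.parent_id = b.id

Result:
item      | parent  
----------+---------
Test      | NULL    
Train     | NULL    
Optimize  | Test    
Implement | Optimize
Migrate   | NULL    
Review    | Test    
Design    | Migrate 


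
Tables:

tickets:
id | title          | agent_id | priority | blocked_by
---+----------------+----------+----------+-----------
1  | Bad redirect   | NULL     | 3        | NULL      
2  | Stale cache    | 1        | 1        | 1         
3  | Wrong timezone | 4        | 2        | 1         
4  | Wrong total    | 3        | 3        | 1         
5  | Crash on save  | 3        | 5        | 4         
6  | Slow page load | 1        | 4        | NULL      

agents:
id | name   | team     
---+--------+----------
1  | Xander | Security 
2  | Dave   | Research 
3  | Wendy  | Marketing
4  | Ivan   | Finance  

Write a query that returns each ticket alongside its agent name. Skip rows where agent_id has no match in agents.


INNER JOIN keeps only tickets rows whose agent_id matches an id in agents. Walk through each ticket:
  - ticket 1 (Bad redirect): agent_id=NULL, no match -> dropped
  - ticket 2 (Stale cache): agent_id=1 -> matches Xander
  - ticket 3 (Wrong timezone): agent_id=4 -> matches Ivan
  - ticket 4 (Wrong total): agent_id=3 -> matches Wendy
  - ticket 5 (Crash on save): agent_id=3 -> matches Wendy
  - ticket 6 (Slow page load): agent_id=1 -> matches Xander
So 1 of 6 rows is dropped.

SQL:
SELECT a.title, b.name AS agent
FROM tickets a
INNER JOIN agents b ON a.agent_id = b.id

Result:
title          | agent 
---------------+-------
Stale cache    | Xander
Wrong timezone | Ivan  
Wrong total    | Wendy 
Crash on save  | Wendy 
Slow page load | Xander


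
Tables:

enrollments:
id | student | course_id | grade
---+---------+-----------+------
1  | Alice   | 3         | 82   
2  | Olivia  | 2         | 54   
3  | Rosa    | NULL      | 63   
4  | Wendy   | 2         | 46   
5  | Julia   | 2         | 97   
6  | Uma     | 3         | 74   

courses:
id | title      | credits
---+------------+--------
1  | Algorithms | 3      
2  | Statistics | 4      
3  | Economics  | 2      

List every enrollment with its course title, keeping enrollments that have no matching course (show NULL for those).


LEFT JOIN keeps every row from enrollments (the left table); where course_id has no match in courses, the course columns become NULL. Walk through each enrollment:
  - enrollment 1 (Alice): course_id=3 -> matches Economics
  - enrollment 2 (Olivia): course_id=2 -> matches Statistics
  - enrollment 3 (Rosa): course_id=NULL, no match -> kept with NULL
  - enrollment 4 (Wendy): course_id=2 -> matches Statistics
  - enrollment 5 (Julia): course_id=2 -> matches Statistics
  - enrollment 6 (Uma): course_id=3 -> matches Economics
All 6 rows appear; 1 has NULL course.

SQL:
SELECT a.student, b.title AS course
FROM enrollments a
LEFT JOIN courses b ON a.course_id = b.id

Result:
student | course    
--------+-----------
Alice   | Economics 
Olivia  | Statistics
Rosa    | NULL      
Wendy   | Statistics
Julia   | Statistics
Uma     | Economics 
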